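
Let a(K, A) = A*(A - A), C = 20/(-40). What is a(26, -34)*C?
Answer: 0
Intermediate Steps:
C = -½ (C = 20*(-1/40) = -½ ≈ -0.50000)
a(K, A) = 0 (a(K, A) = A*0 = 0)
a(26, -34)*C = 0*(-½) = 0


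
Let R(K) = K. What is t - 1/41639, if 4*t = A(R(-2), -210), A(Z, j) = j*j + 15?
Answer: 1836904481/166556 ≈ 11029.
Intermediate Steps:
A(Z, j) = 15 + j**2 (A(Z, j) = j**2 + 15 = 15 + j**2)
t = 44115/4 (t = (15 + (-210)**2)/4 = (15 + 44100)/4 = (1/4)*44115 = 44115/4 ≈ 11029.)
t - 1/41639 = 44115/4 - 1/41639 = 1836904481/166556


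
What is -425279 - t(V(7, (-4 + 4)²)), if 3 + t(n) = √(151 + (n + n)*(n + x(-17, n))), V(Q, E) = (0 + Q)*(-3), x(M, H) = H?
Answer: -425276 - √1915 ≈ -4.2532e+5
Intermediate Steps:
V(Q, E) = -3*Q (V(Q, E) = Q*(-3) = -3*Q)
t(n) = -3 + √(151 + 4*n²) (t(n) = -3 + √(151 + (n + n)*(n + n)) = -3 + √(151 + (2*n)*(2*n)) = -3 + √(151 + 4*n²))
-425279 - t(V(7, (-4 + 4)²)) = -425279 - (-3 + √(151 + 4*(-3*7)²)) = -425279 - (-3 + √(151 + 4*(-21)²)) = -425279 - (-3 + √(151 + 4*441)) = -425279 - (-3 + √(151 + 1764)) = -425279 - (-3 + √1915) = -425279 + (3 - √1915) = -425276 - √1915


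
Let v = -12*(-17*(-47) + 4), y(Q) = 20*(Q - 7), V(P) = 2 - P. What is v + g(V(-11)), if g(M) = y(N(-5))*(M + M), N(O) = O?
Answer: -15876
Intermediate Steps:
y(Q) = -140 + 20*Q (y(Q) = 20*(-7 + Q) = -140 + 20*Q)
v = -9636 (v = -12*(799 + 4) = -12*803 = -9636)
g(M) = -480*M (g(M) = (-140 + 20*(-5))*(M + M) = (-140 - 100)*(2*M) = -480*M)
v + g(V(-11)) = -9636 - 480*(2 - 1*(-11)) = -9636 - 480*(2 + 11) = -9636 - 480*13 = -9636 - 6240 = -15876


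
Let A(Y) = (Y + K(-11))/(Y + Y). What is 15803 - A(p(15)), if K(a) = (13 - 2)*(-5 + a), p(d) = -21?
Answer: 663529/42 ≈ 15798.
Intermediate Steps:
K(a) = -55 + 11*a (K(a) = 11*(-5 + a) = -55 + 11*a)
A(Y) = (-176 + Y)/(2*Y) (A(Y) = (Y + (-55 + 11*(-11)))/(Y + Y) = (Y + (-55 - 121))/((2*Y)) = (Y - 176)*(1/(2*Y)) = (-176 + Y)*(1/(2*Y)) = (-176 + Y)/(2*Y))
15803 - A(p(15)) = 15803 - (-176 - 21)/(2*(-21)) = 15803 - (-1)*(-197)/(2*21) = 15803 - 1*197/42 = 15803 - 197/42 = 663529/42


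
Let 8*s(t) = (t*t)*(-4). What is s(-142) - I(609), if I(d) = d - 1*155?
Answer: -10536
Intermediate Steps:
I(d) = -155 + d (I(d) = d - 155 = -155 + d)
s(t) = -t²/2 (s(t) = ((t*t)*(-4))/8 = (t²*(-4))/8 = (-4*t²)/8 = -t²/2)
s(-142) - I(609) = -½*(-142)² - (-155 + 609) = -½*20164 - 1*454 = -10082 - 454 = -10536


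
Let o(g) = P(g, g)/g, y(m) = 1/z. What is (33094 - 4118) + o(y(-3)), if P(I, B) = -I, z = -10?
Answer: 28975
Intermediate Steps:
y(m) = -1/10 (y(m) = 1/(-10) = -1/10)
o(g) = -1 (o(g) = (-g)/g = -1)
(33094 - 4118) + o(y(-3)) = (33094 - 4118) - 1 = 28976 - 1 = 28975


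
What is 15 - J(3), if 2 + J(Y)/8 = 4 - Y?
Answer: 23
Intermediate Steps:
J(Y) = 16 - 8*Y (J(Y) = -16 + 8*(4 - Y) = -16 + (32 - 8*Y) = 16 - 8*Y)
15 - J(3) = 15 - (16 - 8*3) = 15 - (16 - 24) = 15 - 1*(-8) = 15 + 8 = 23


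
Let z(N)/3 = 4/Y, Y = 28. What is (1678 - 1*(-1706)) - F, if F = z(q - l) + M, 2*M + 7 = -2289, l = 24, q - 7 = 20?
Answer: 31721/7 ≈ 4531.6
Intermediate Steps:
q = 27 (q = 7 + 20 = 27)
M = -1148 (M = -7/2 + (½)*(-2289) = -7/2 - 2289/2 = -1148)
z(N) = 3/7 (z(N) = 3*(4/28) = 3*(4*(1/28)) = 3*(⅐) = 3/7)
F = -8033/7 (F = 3/7 - 1148 = -8033/7 ≈ -1147.6)
(1678 - 1*(-1706)) - F = (1678 - 1*(-1706)) - 1*(-8033/7) = (1678 + 1706) + 8033/7 = 3384 + 8033/7 = 31721/7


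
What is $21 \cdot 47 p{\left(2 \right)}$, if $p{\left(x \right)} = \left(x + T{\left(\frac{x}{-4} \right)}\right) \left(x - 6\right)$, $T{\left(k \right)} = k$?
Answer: $-5922$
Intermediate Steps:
$p{\left(x \right)} = \frac{3 x \left(-6 + x\right)}{4}$ ($p{\left(x \right)} = \left(x + \frac{x}{-4}\right) \left(x - 6\right) = \left(x + x \left(- \frac{1}{4}\right)\right) \left(-6 + x\right) = \left(x - \frac{x}{4}\right) \left(-6 + x\right) = \frac{3 x}{4} \left(-6 + x\right) = \frac{3 x \left(-6 + x\right)}{4}$)
$21 \cdot 47 p{\left(2 \right)} = 21 \cdot 47 \cdot \frac{3}{4} \cdot 2 \left(-6 + 2\right) = 987 \cdot \frac{3}{4} \cdot 2 \left(-4\right) = 987 \left(-6\right) = -5922$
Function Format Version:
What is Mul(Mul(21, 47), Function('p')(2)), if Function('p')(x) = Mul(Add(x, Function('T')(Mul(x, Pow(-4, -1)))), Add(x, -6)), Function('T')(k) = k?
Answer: -5922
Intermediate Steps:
Function('p')(x) = Mul(Rational(3, 4), x, Add(-6, x)) (Function('p')(x) = Mul(Add(x, Mul(x, Pow(-4, -1))), Add(x, -6)) = Mul(Add(x, Mul(x, Rational(-1, 4))), Add(-6, x)) = Mul(Add(x, Mul(Rational(-1, 4), x)), Add(-6, x)) = Mul(Mul(Rational(3, 4), x), Add(-6, x)) = Mul(Rational(3, 4), x, Add(-6, x)))
Mul(Mul(21, 47), Function('p')(2)) = Mul(Mul(21, 47), Mul(Rational(3, 4), 2, Add(-6, 2))) = Mul(987, Mul(Rational(3, 4), 2, -4)) = Mul(987, -6) = -5922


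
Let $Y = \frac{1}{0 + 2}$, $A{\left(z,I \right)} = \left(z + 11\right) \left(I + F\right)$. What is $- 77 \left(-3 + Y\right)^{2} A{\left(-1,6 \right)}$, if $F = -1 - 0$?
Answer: $- \frac{48125}{2} \approx -24063.0$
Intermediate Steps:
$F = -1$ ($F = -1 + 0 = -1$)
$A{\left(z,I \right)} = \left(-1 + I\right) \left(11 + z\right)$ ($A{\left(z,I \right)} = \left(z + 11\right) \left(I - 1\right) = \left(11 + z\right) \left(-1 + I\right) = \left(-1 + I\right) \left(11 + z\right)$)
$Y = \frac{1}{2} \approx 0.5$
$- 77 \left(-3 + Y\right)^{2} A{\left(-1,6 \right)} = - 77 \left(-3 + \frac{1}{2}\right)^{2} \left(-11 - -1 + 11 \cdot 6 + 6 \left(-1\right)\right) = - 77 \left(- \frac{5}{2}\right)^{2} \left(-11 + 1 + 66 - 6\right) = \left(-77\right) \frac{25}{4} \cdot 50 = \left(- \frac{1925}{4}\right) 50 = - \frac{48125}{2}$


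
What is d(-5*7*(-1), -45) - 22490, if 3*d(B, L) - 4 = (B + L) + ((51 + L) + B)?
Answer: -67435/3 ≈ -22478.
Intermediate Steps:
d(B, L) = 55/3 + 2*B/3 + 2*L/3 (d(B, L) = 4/3 + ((B + L) + ((51 + L) + B))/3 = 4/3 + ((B + L) + (51 + B + L))/3 = 4/3 + (51 + 2*B + 2*L)/3 = 4/3 + (17 + 2*B/3 + 2*L/3) = 55/3 + 2*B/3 + 2*L/3)
d(-5*7*(-1), -45) - 22490 = (55/3 + 2*(-5*7*(-1))/3 + (⅔)*(-45)) - 22490 = (55/3 + 2*(-35*(-1))/3 - 30) - 22490 = (55/3 + (⅔)*35 - 30) - 22490 = (55/3 + 70/3 - 30) - 22490 = 35/3 - 22490 = -67435/3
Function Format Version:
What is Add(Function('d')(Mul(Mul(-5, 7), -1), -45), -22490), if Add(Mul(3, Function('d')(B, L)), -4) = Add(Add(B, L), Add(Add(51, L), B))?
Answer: Rational(-67435, 3) ≈ -22478.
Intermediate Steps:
Function('d')(B, L) = Add(Rational(55, 3), Mul(Rational(2, 3), B), Mul(Rational(2, 3), L)) (Function('d')(B, L) = Add(Rational(4, 3), Mul(Rational(1, 3), Add(Add(B, L), Add(Add(51, L), B)))) = Add(Rational(4, 3), Mul(Rational(1, 3), Add(Add(B, L), Add(51, B, L)))) = Add(Rational(4, 3), Mul(Rational(1, 3), Add(51, Mul(2, B), Mul(2, L)))) = Add(Rational(4, 3), Add(17, Mul(Rational(2, 3), B), Mul(Rational(2, 3), L))) = Add(Rational(55, 3), Mul(Rational(2, 3), B), Mul(Rational(2, 3), L)))
Add(Function('d')(Mul(Mul(-5, 7), -1), -45), -22490) = Add(Add(Rational(55, 3), Mul(Rational(2, 3), Mul(Mul(-5, 7), -1)), Mul(Rational(2, 3), -45)), -22490) = Add(Add(Rational(55, 3), Mul(Rational(2, 3), Mul(-35, -1)), -30), -22490) = Add(Add(Rational(55, 3), Mul(Rational(2, 3), 35), -30), -22490) = Add(Add(Rational(55, 3), Rational(70, 3), -30), -22490) = Add(Rational(35, 3), -22490) = Rational(-67435, 3)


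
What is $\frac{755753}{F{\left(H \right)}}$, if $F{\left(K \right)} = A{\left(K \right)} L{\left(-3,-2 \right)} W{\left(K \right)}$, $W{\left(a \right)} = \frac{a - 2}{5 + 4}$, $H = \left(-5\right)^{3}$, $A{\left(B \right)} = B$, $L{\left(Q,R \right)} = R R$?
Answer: $\frac{6801777}{63500} \approx 107.11$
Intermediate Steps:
$L{\left(Q,R \right)} = R^{2}$
$H = -125$
$W{\left(a \right)} = - \frac{2}{9} + \frac{a}{9}$ ($W{\left(a \right)} = \frac{-2 + a}{9} = \left(-2 + a\right) \frac{1}{9} = - \frac{2}{9} + \frac{a}{9}$)
$F{\left(K \right)} = 4 K \left(- \frac{2}{9} + \frac{K}{9}\right)$ ($F{\left(K \right)} = K \left(-2\right)^{2} \left(- \frac{2}{9} + \frac{K}{9}\right) = K 4 \left(- \frac{2}{9} + \frac{K}{9}\right) = 4 K \left(- \frac{2}{9} + \frac{K}{9}\right)$)
$\frac{755753}{F{\left(H \right)}} = \frac{755753}{\frac{4}{9} \left(-125\right) \left(-2 - 125\right)} = \frac{755753}{\frac{4}{9} \left(-125\right) \left(-127\right)} = \frac{755753}{\frac{63500}{9}} = 755753 \cdot \frac{9}{63500} = \frac{6801777}{63500}$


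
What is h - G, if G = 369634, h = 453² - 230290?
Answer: -394715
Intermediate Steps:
h = -25081 (h = 205209 - 230290 = -25081)
h - G = -25081 - 1*369634 = -25081 - 369634 = -394715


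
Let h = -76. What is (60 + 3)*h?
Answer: -4788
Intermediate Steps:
(60 + 3)*h = (60 + 3)*(-76) = 63*(-76) = -4788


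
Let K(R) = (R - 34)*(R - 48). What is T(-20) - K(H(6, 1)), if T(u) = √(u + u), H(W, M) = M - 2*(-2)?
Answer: -1247 + 2*I*√10 ≈ -1247.0 + 6.3246*I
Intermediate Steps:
H(W, M) = 4 + M (H(W, M) = M + 4 = 4 + M)
T(u) = √2*√u (T(u) = √(2*u) = √2*√u)
K(R) = (-48 + R)*(-34 + R) (K(R) = (-34 + R)*(-48 + R) = (-48 + R)*(-34 + R))
T(-20) - K(H(6, 1)) = √2*√(-20) - (1632 + (4 + 1)² - 82*(4 + 1)) = √2*(2*I*√5) - (1632 + 5² - 82*5) = 2*I*√10 - (1632 + 25 - 410) = 2*I*√10 - 1*1247 = 2*I*√10 - 1247 = -1247 + 2*I*√10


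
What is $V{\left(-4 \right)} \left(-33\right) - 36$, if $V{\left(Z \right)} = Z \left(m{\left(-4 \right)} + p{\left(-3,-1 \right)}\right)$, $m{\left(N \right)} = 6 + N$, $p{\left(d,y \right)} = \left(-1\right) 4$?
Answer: $-300$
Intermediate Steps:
$p{\left(d,y \right)} = -4$
$V{\left(Z \right)} = - 2 Z$ ($V{\left(Z \right)} = Z \left(\left(6 - 4\right) - 4\right) = Z \left(2 - 4\right) = Z \left(-2\right) = - 2 Z$)
$V{\left(-4 \right)} \left(-33\right) - 36 = \left(-2\right) \left(-4\right) \left(-33\right) - 36 = 8 \left(-33\right) - 36 = -264 - 36 = -300$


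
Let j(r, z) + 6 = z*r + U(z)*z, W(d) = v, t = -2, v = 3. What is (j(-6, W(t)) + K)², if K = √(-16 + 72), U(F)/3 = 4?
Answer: 200 + 48*√14 ≈ 379.60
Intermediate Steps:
U(F) = 12 (U(F) = 3*4 = 12)
K = 2*√14 (K = √56 = 2*√14 ≈ 7.4833)
W(d) = 3
j(r, z) = -6 + 12*z + r*z (j(r, z) = -6 + (z*r + 12*z) = -6 + (r*z + 12*z) = -6 + (12*z + r*z) = -6 + 12*z + r*z)
(j(-6, W(t)) + K)² = ((-6 + 12*3 - 6*3) + 2*√14)² = ((-6 + 36 - 18) + 2*√14)² = (12 + 2*√14)²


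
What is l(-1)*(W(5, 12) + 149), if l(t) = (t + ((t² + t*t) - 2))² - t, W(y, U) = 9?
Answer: 316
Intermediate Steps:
l(t) = (-2 + t + 2*t²)² - t (l(t) = (t + ((t² + t²) - 2))² - t = (t + (2*t² - 2))² - t = (t + (-2 + 2*t²))² - t = (-2 + t + 2*t²)² - t)
l(-1)*(W(5, 12) + 149) = ((-2 - 1 + 2*(-1)²)² - 1*(-1))*(9 + 149) = ((-2 - 1 + 2*1)² + 1)*158 = ((-2 - 1 + 2)² + 1)*158 = ((-1)² + 1)*158 = (1 + 1)*158 = 2*158 = 316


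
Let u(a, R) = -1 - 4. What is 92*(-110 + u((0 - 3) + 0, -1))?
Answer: -10580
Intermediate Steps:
u(a, R) = -5
92*(-110 + u((0 - 3) + 0, -1)) = 92*(-110 - 5) = 92*(-115) = -10580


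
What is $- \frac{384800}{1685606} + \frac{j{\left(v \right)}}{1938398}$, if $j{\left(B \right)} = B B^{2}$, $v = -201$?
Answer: $- \frac{555154973831}{125668280738} \approx -4.4176$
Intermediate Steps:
$j{\left(B \right)} = B^{3}$
$- \frac{384800}{1685606} + \frac{j{\left(v \right)}}{1938398} = - \frac{384800}{1685606} + \frac{\left(-201\right)^{3}}{1938398} = \left(-384800\right) \frac{1}{1685606} - \frac{8120601}{1938398} = - \frac{14800}{64831} - \frac{8120601}{1938398} = - \frac{555154973831}{125668280738}$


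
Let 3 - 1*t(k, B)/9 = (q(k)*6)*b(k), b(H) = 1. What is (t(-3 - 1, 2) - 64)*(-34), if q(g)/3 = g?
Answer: -20774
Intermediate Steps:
q(g) = 3*g
t(k, B) = 27 - 162*k (t(k, B) = 27 - 9*(3*k)*6 = 27 - 9*18*k = 27 - 162*k)
(t(-3 - 1, 2) - 64)*(-34) = ((27 - 162*(-3 - 1)) - 64)*(-34) = ((27 - 162*(-4)) - 64)*(-34) = ((27 + 648) - 64)*(-34) = (675 - 64)*(-34) = 611*(-34) = -20774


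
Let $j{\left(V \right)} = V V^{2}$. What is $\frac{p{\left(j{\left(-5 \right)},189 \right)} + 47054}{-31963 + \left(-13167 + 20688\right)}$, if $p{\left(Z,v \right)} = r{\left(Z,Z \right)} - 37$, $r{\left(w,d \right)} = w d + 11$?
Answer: $- \frac{62653}{24442} \approx -2.5633$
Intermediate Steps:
$r{\left(w,d \right)} = 11 + d w$ ($r{\left(w,d \right)} = d w + 11 = 11 + d w$)
$j{\left(V \right)} = V^{3}$
$p{\left(Z,v \right)} = -26 + Z^{2}$ ($p{\left(Z,v \right)} = \left(11 + Z Z\right) - 37 = \left(11 + Z^{2}\right) - 37 = -26 + Z^{2}$)
$\frac{p{\left(j{\left(-5 \right)},189 \right)} + 47054}{-31963 + \left(-13167 + 20688\right)} = \frac{\left(-26 + \left(\left(-5\right)^{3}\right)^{2}\right) + 47054}{-31963 + \left(-13167 + 20688\right)} = \frac{\left(-26 + \left(-125\right)^{2}\right) + 47054}{-31963 + 7521} = \frac{\left(-26 + 15625\right) + 47054}{-24442} = \left(15599 + 47054\right) \left(- \frac{1}{24442}\right) = 62653 \left(- \frac{1}{24442}\right) = - \frac{62653}{24442}$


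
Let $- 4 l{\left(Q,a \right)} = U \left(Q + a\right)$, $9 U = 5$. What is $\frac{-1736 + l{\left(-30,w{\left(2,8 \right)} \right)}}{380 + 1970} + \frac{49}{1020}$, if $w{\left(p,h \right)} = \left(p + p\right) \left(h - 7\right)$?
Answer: $- \frac{247783}{359550} \approx -0.68915$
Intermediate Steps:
$U = \frac{5}{9}$ ($U = \frac{1}{9} \cdot 5 = \frac{5}{9} \approx 0.55556$)
$w{\left(p,h \right)} = 2 p \left(-7 + h\right)$
$l{\left(Q,a \right)} = - \frac{5 Q}{36} - \frac{5 a}{36}$ ($l{\left(Q,a \right)} = - \frac{\frac{5}{9} \left(Q + a\right)}{4} = - \frac{\frac{5 Q}{9} + \frac{5 a}{9}}{4} = - \frac{5 Q}{36} - \frac{5 a}{36}$)
$\frac{-1736 + l{\left(-30,w{\left(2,8 \right)} \right)}}{380 + 1970} + \frac{49}{1020} = \frac{-1736 - \left(- \frac{25}{6} + \frac{5 \cdot 2 \cdot 2 \left(-7 + 8\right)}{36}\right)}{380 + 1970} + \frac{49}{1020} = \frac{-1736 + \left(\frac{25}{6} - \frac{5 \cdot 2 \cdot 2 \cdot 1}{36}\right)}{2350} + 49 \cdot \frac{1}{1020} = \left(-1736 + \left(\frac{25}{6} - \frac{5}{9}\right)\right) \frac{1}{2350} + \frac{49}{1020} = \left(-1736 + \frac{65}{18}\right) \frac{1}{2350} + \frac{49}{1020} = \left(- \frac{31183}{18}\right) \frac{1}{2350} + \frac{49}{1020} = - \frac{31183}{42300} + \frac{49}{1020} = - \frac{247783}{359550}$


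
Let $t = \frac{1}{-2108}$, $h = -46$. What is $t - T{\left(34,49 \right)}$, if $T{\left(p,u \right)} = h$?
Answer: $\frac{96967}{2108} \approx 46.0$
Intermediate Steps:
$t = - \frac{1}{2108} \approx -0.00047438$
$T{\left(p,u \right)} = -46$
$t - T{\left(34,49 \right)} = - \frac{1}{2108} - -46 = - \frac{1}{2108} + 46 = \frac{96967}{2108}$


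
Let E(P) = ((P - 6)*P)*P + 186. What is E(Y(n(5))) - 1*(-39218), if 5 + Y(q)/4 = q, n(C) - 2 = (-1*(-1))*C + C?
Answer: 56652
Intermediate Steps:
n(C) = 2 + 2*C (n(C) = 2 + ((-1*(-1))*C + C) = 2 + (1*C + C) = 2 + (C + C) = 2 + 2*C)
Y(q) = -20 + 4*q
E(P) = 186 + P²*(-6 + P) (E(P) = ((-6 + P)*P)*P + 186 = (P*(-6 + P))*P + 186 = P²*(-6 + P) + 186 = 186 + P²*(-6 + P))
E(Y(n(5))) - 1*(-39218) = (186 + (-20 + 4*(2 + 2*5))³ - 6*(-20 + 4*(2 + 2*5))²) - 1*(-39218) = (186 + (-20 + 4*(2 + 10))³ - 6*(-20 + 4*(2 + 10))²) + 39218 = (186 + (-20 + 4*12)³ - 6*(-20 + 4*12)²) + 39218 = (186 + (-20 + 48)³ - 6*(-20 + 48)²) + 39218 = (186 + 28³ - 6*28²) + 39218 = (186 + 21952 - 6*784) + 39218 = (186 + 21952 - 4704) + 39218 = 17434 + 39218 = 56652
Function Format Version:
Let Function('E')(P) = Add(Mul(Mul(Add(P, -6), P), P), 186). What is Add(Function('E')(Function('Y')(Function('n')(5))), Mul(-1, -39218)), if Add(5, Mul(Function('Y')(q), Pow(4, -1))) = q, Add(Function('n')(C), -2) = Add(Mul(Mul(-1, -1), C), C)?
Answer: 56652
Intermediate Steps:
Function('n')(C) = Add(2, Mul(2, C)) (Function('n')(C) = Add(2, Add(Mul(Mul(-1, -1), C), C)) = Add(2, Add(Mul(1, C), C)) = Add(2, Add(C, C)) = Add(2, Mul(2, C)))
Function('Y')(q) = Add(-20, Mul(4, q))
Function('E')(P) = Add(186, Mul(Pow(P, 2), Add(-6, P))) (Function('E')(P) = Add(Mul(Mul(Add(-6, P), P), P), 186) = Add(Mul(Mul(P, Add(-6, P)), P), 186) = Add(Mul(Pow(P, 2), Add(-6, P)), 186) = Add(186, Mul(Pow(P, 2), Add(-6, P))))
Add(Function('E')(Function('Y')(Function('n')(5))), Mul(-1, -39218)) = Add(Add(186, Pow(Add(-20, Mul(4, Add(2, Mul(2, 5)))), 3), Mul(-6, Pow(Add(-20, Mul(4, Add(2, Mul(2, 5)))), 2))), Mul(-1, -39218)) = Add(Add(186, Pow(Add(-20, Mul(4, Add(2, 10))), 3), Mul(-6, Pow(Add(-20, Mul(4, Add(2, 10))), 2))), 39218) = Add(Add(186, Pow(Add(-20, Mul(4, 12)), 3), Mul(-6, Pow(Add(-20, Mul(4, 12)), 2))), 39218) = Add(Add(186, Pow(Add(-20, 48), 3), Mul(-6, Pow(Add(-20, 48), 2))), 39218) = Add(Add(186, Pow(28, 3), Mul(-6, Pow(28, 2))), 39218) = Add(Add(186, 21952, Mul(-6, 784)), 39218) = Add(Add(186, 21952, -4704), 39218) = Add(17434, 39218) = 56652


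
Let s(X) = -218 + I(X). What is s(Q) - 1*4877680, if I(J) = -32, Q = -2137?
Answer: -4877930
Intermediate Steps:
s(X) = -250 (s(X) = -218 - 32 = -250)
s(Q) - 1*4877680 = -250 - 1*4877680 = -250 - 4877680 = -4877930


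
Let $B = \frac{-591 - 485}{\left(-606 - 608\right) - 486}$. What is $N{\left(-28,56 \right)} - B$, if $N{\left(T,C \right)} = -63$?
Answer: $- \frac{27044}{425} \approx -63.633$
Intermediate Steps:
$B = \frac{269}{425}$ ($B = - \frac{1076}{-1214 - 486} = - \frac{1076}{-1700} = \left(-1076\right) \left(- \frac{1}{1700}\right) = \frac{269}{425} \approx 0.63294$)
$N{\left(-28,56 \right)} - B = -63 - \frac{269}{425} = - \frac{27044}{425}$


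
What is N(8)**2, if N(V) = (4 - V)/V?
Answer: 1/4 ≈ 0.25000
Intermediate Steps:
N(V) = (4 - V)/V
N(8)**2 = ((4 - 1*8)/8)**2 = ((4 - 8)/8)**2 = ((1/8)*(-4))**2 = (-1/2)**2 = 1/4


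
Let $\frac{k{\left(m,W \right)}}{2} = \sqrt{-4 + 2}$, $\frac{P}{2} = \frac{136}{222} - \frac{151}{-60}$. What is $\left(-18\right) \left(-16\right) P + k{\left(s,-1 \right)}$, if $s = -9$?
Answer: $\frac{333456}{185} + 2 i \sqrt{2} \approx 1802.5 + 2.8284 i$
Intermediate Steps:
$P = \frac{6947}{1110}$ ($P = 2 \left(\frac{136}{222} - \frac{151}{-60}\right) = 2 \left(136 \cdot \frac{1}{222} - - \frac{151}{60}\right) = 2 \left(\frac{68}{111} + \frac{151}{60}\right) = 2 \cdot \frac{6947}{2220} = \frac{6947}{1110} \approx 6.2586$)
$k{\left(m,W \right)} = 2 i \sqrt{2}$ ($k{\left(m,W \right)} = 2 \sqrt{-4 + 2} = 2 \sqrt{-2} = 2 i \sqrt{2}$)
$\left(-18\right) \left(-16\right) P + k{\left(s,-1 \right)} = \left(-18\right) \left(-16\right) \frac{6947}{1110} + 2 i \sqrt{2} = 288 \cdot \frac{6947}{1110} + 2 i \sqrt{2} = \frac{333456}{185} + 2 i \sqrt{2}$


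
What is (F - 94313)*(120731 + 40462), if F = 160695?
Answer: 10700313726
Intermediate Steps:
(F - 94313)*(120731 + 40462) = (160695 - 94313)*(120731 + 40462) = 66382*161193 = 10700313726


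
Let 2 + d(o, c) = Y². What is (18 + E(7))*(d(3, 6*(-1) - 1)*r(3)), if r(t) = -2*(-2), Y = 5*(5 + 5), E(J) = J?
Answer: 249800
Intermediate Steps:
Y = 50 (Y = 5*10 = 50)
d(o, c) = 2498 (d(o, c) = -2 + 50² = -2 + 2500 = 2498)
r(t) = 4
(18 + E(7))*(d(3, 6*(-1) - 1)*r(3)) = (18 + 7)*(2498*4) = 25*9992 = 249800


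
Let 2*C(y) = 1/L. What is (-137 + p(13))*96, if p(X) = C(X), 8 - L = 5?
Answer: -13136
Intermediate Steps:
L = 3 (L = 8 - 1*5 = 8 - 5 = 3)
C(y) = 1/6 (C(y) = (1/2)/3 = (1/2)*(1/3) = 1/6)
p(X) = 1/6
(-137 + p(13))*96 = (-137 + 1/6)*96 = -821/6*96 = -13136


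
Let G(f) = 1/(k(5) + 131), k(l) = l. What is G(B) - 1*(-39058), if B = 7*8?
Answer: 5311889/136 ≈ 39058.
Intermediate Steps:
B = 56
G(f) = 1/136 (G(f) = 1/(5 + 131) = 1/136)
G(B) - 1*(-39058) = 1/136 - 1*(-39058) = 1/136 + 39058 = 5311889/136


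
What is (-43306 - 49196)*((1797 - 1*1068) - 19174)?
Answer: 1706199390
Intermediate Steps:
(-43306 - 49196)*((1797 - 1*1068) - 19174) = -92502*((1797 - 1068) - 19174) = -92502*(729 - 19174) = -92502*(-18445) = 1706199390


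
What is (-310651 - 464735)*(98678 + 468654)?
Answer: -439901290152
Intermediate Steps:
(-310651 - 464735)*(98678 + 468654) = -775386*567332 = -439901290152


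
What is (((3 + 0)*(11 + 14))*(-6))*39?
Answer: -17550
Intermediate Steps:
(((3 + 0)*(11 + 14))*(-6))*39 = ((3*25)*(-6))*39 = (75*(-6))*39 = -450*39 = -17550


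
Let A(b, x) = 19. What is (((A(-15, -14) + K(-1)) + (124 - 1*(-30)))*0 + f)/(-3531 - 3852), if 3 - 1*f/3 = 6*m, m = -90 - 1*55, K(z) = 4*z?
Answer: -873/2461 ≈ -0.35473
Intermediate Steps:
m = -145 (m = -90 - 55 = -145)
f = 2619 (f = 9 - 18*(-145) = 9 - 3*(-870) = 9 + 2610 = 2619)
(((A(-15, -14) + K(-1)) + (124 - 1*(-30)))*0 + f)/(-3531 - 3852) = (((19 + 4*(-1)) + (124 - 1*(-30)))*0 + 2619)/(-3531 - 3852) = (((19 - 4) + (124 + 30))*0 + 2619)/(-7383) = ((15 + 154)*0 + 2619)*(-1/7383) = (169*0 + 2619)*(-1/7383) = (0 + 2619)*(-1/7383) = 2619*(-1/7383) = -873/2461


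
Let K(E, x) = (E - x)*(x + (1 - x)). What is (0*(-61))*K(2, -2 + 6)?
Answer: 0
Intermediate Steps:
K(E, x) = E - x (K(E, x) = (E - x)*1 = E - x)
(0*(-61))*K(2, -2 + 6) = (0*(-61))*(2 - (-2 + 6)) = 0*(2 - 1*4) = 0*(2 - 4) = 0*(-2) = 0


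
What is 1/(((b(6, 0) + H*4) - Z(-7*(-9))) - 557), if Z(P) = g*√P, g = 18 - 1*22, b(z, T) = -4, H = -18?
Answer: -211/133227 - 4*√7/133227 ≈ -0.0016632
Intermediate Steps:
g = -4 (g = 18 - 22 = -4)
Z(P) = -4*√P
1/(((b(6, 0) + H*4) - Z(-7*(-9))) - 557) = 1/(((-4 - 18*4) - (-4)*√(-7*(-9))) - 557) = 1/(((-4 - 72) - (-4)*√63) - 557) = 1/((-76 - (-4)*3*√7) - 557) = 1/((-76 - (-12)*√7) - 557) = 1/((-76 + 12*√7) - 557) = 1/(-633 + 12*√7)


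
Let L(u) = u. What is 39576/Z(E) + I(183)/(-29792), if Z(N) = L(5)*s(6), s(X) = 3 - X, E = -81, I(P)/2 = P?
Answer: -196508947/74480 ≈ -2638.4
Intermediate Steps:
I(P) = 2*P
Z(N) = -15 (Z(N) = 5*(3 - 1*6) = 5*(3 - 6) = 5*(-3) = -15)
39576/Z(E) + I(183)/(-29792) = 39576/(-15) + (2*183)/(-29792) = 39576*(-1/15) + 366*(-1/29792) = -13192/5 - 183/14896 = -196508947/74480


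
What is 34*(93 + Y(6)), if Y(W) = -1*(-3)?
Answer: 3264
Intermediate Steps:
Y(W) = 3
34*(93 + Y(6)) = 34*(93 + 3) = 34*96 = 3264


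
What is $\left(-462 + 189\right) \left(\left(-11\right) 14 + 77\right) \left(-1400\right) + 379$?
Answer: $-29429021$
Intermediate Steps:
$\left(-462 + 189\right) \left(\left(-11\right) 14 + 77\right) \left(-1400\right) + 379 = - 273 \left(-154 + 77\right) \left(-1400\right) + 379 = \left(-273\right) \left(-77\right) \left(-1400\right) + 379 = 21021 \left(-1400\right) + 379 = -29429400 + 379 = -29429021$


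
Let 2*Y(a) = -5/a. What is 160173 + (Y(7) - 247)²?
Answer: 43386277/196 ≈ 2.2136e+5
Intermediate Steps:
Y(a) = -5/(2*a) (Y(a) = (-5/a)/2 = -5/(2*a))
160173 + (Y(7) - 247)² = 160173 + (-5/2/7 - 247)² = 160173 + (-5/2*⅐ - 247)² = 160173 + (-5/14 - 247)² = 160173 + (-3463/14)² = 160173 + 11992369/196 = 43386277/196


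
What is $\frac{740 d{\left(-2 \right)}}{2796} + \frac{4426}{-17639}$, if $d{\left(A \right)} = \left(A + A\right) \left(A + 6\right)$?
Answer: $- \frac{55305214}{12329661} \approx -4.4855$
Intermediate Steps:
$d{\left(A \right)} = 2 A \left(6 + A\right)$
$\frac{740 d{\left(-2 \right)}}{2796} + \frac{4426}{-17639} = \frac{740 \cdot 2 \left(-2\right) \left(6 - 2\right)}{2796} + \frac{4426}{-17639} = 740 \cdot 2 \left(-2\right) 4 \cdot \frac{1}{2796} + 4426 \left(- \frac{1}{17639}\right) = 740 \left(-16\right) \frac{1}{2796} - \frac{4426}{17639} = \left(-11840\right) \frac{1}{2796} - \frac{4426}{17639} = - \frac{2960}{699} - \frac{4426}{17639} = - \frac{55305214}{12329661}$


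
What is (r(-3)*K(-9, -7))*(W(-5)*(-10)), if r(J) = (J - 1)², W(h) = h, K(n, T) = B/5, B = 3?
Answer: 480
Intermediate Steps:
K(n, T) = ⅗ (K(n, T) = 3/5 = 3*(⅕) = ⅗)
r(J) = (-1 + J)²
(r(-3)*K(-9, -7))*(W(-5)*(-10)) = ((-1 - 3)²*(⅗))*(-5*(-10)) = ((-4)²*(⅗))*50 = (16*(⅗))*50 = (48/5)*50 = 480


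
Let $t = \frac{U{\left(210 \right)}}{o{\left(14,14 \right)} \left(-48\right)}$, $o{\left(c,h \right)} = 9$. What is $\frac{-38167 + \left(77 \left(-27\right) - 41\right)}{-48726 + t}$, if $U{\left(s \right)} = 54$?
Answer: $\frac{322296}{389809} \approx 0.82681$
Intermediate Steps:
$t = - \frac{1}{8}$ ($t = \frac{54}{9 \left(-48\right)} = \frac{54}{-432} = 54 \left(- \frac{1}{432}\right) = - \frac{1}{8} \approx -0.125$)
$\frac{-38167 + \left(77 \left(-27\right) - 41\right)}{-48726 + t} = \frac{-38167 + \left(77 \left(-27\right) - 41\right)}{-48726 - \frac{1}{8}} = \frac{-38167 - 2120}{- \frac{389809}{8}} = \left(-38167 - 2120\right) \left(- \frac{8}{389809}\right) = \left(-40287\right) \left(- \frac{8}{389809}\right) = \frac{322296}{389809}$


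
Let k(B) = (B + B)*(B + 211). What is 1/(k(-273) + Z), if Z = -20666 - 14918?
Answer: -1/1732 ≈ -0.00057737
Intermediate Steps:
Z = -35584
k(B) = 2*B*(211 + B) (k(B) = (2*B)*(211 + B) = 2*B*(211 + B))
1/(k(-273) + Z) = 1/(2*(-273)*(211 - 273) - 35584) = 1/(2*(-273)*(-62) - 35584) = 1/(33852 - 35584) = 1/(-1732) = -1/1732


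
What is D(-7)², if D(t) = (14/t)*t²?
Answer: 9604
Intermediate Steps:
D(t) = 14*t
D(-7)² = (14*(-7))² = (-98)² = 9604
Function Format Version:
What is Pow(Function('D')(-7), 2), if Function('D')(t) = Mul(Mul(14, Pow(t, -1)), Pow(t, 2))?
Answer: 9604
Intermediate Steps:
Function('D')(t) = Mul(14, t)
Pow(Function('D')(-7), 2) = Pow(Mul(14, -7), 2) = Pow(-98, 2) = 9604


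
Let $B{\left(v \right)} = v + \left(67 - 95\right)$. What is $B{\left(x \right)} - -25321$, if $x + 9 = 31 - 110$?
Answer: $25205$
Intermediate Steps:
$x = -88$ ($x = -9 + \left(31 - 110\right) = -9 - 79 = -88$)
$B{\left(v \right)} = -28 + v$ ($B{\left(v \right)} = v - 28 = -28 + v$)
$B{\left(x \right)} - -25321 = \left(-28 - 88\right) - -25321 = -116 + 25321 = 25205$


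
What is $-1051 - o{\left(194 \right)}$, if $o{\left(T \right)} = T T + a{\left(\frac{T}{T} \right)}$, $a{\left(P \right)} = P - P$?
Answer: $-38687$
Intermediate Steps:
$a{\left(P \right)} = 0$
$o{\left(T \right)} = T^{2}$ ($o{\left(T \right)} = T T + 0 = T^{2} + 0 = T^{2}$)
$-1051 - o{\left(194 \right)} = -1051 - 194^{2} = -1051 - 37636 = -38687$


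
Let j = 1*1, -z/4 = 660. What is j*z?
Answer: -2640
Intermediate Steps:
z = -2640 (z = -4*660 = -2640)
j = 1
j*z = 1*(-2640) = -2640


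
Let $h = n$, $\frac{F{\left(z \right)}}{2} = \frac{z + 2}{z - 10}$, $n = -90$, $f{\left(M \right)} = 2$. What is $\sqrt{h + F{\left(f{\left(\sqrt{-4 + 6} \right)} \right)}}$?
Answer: $i \sqrt{91} \approx 9.5394 i$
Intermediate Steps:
$F{\left(z \right)} = \frac{2 \left(2 + z\right)}{-10 + z}$ ($F{\left(z \right)} = 2 \frac{z + 2}{z - 10} = 2 \frac{2 + z}{-10 + z} = \frac{2 \left(2 + z\right)}{-10 + z}$)
$h = -90$
$\sqrt{h + F{\left(f{\left(\sqrt{-4 + 6} \right)} \right)}} = \sqrt{-90 + \frac{2 \left(2 + 2\right)}{-10 + 2}} = \sqrt{-90 + 2 \frac{1}{-8} \cdot 4} = \sqrt{-90 + 2 \left(- \frac{1}{8}\right) 4} = \sqrt{-90 - 1} = \sqrt{-91} = i \sqrt{91}$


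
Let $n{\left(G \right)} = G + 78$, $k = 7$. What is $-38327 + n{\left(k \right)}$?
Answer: $-38242$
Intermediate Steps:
$n{\left(G \right)} = 78 + G$
$-38327 + n{\left(k \right)} = -38327 + \left(78 + 7\right) = -38327 + 85 = -38242$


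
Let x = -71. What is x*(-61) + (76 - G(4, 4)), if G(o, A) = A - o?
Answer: 4407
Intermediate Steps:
x*(-61) + (76 - G(4, 4)) = -71*(-61) + (76 - (4 - 1*4)) = 4331 + (76 - (4 - 4)) = 4331 + (76 - 1*0) = 4331 + (76 + 0) = 4331 + 76 = 4407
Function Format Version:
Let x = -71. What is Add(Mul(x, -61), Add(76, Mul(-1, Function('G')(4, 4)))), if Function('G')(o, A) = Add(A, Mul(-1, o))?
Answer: 4407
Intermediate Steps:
Add(Mul(x, -61), Add(76, Mul(-1, Function('G')(4, 4)))) = Add(Mul(-71, -61), Add(76, Mul(-1, Add(4, Mul(-1, 4))))) = Add(4331, Add(76, Mul(-1, Add(4, -4)))) = Add(4331, Add(76, Mul(-1, 0))) = Add(4331, Add(76, 0)) = Add(4331, 76) = 4407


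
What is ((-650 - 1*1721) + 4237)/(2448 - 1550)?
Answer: 933/449 ≈ 2.0779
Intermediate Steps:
((-650 - 1*1721) + 4237)/(2448 - 1550) = ((-650 - 1721) + 4237)/898 = (-2371 + 4237)*(1/898) = 1866*(1/898) = 933/449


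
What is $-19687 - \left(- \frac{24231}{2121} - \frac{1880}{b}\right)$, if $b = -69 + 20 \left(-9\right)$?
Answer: $- \frac{3465076528}{176043} \approx -19683.0$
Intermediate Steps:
$b = -249$ ($b = -69 - 180 = -249$)
$-19687 - \left(- \frac{24231}{2121} - \frac{1880}{b}\right) = -19687 - \left(- \frac{24231}{2121} - \frac{1880}{-249}\right) = -19687 - \left(\left(-24231\right) \frac{1}{2121} - - \frac{1880}{249}\right) = -19687 - \left(- \frac{8077}{707} + \frac{1880}{249}\right) = -19687 - - \frac{682013}{176043} = -19687 + \frac{682013}{176043} = - \frac{3465076528}{176043}$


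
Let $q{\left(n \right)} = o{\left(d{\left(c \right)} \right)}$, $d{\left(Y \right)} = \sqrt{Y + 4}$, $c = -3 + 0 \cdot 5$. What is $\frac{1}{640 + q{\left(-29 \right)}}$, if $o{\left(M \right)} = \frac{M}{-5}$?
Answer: $\frac{5}{3199} \approx 0.001563$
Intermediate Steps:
$c = -3$ ($c = -3 + 0 = -3$)
$d{\left(Y \right)} = \sqrt{4 + Y}$
$o{\left(M \right)} = - \frac{M}{5}$ ($o{\left(M \right)} = M \left(- \frac{1}{5}\right) = - \frac{M}{5}$)
$q{\left(n \right)} = - \frac{1}{5}$ ($q{\left(n \right)} = - \frac{\sqrt{4 - 3}}{5} = - \frac{\sqrt{1}}{5} = \left(- \frac{1}{5}\right) 1 = - \frac{1}{5}$)
$\frac{1}{640 + q{\left(-29 \right)}} = \frac{1}{640 - \frac{1}{5}} = \frac{1}{\frac{3199}{5}} = \frac{5}{3199}$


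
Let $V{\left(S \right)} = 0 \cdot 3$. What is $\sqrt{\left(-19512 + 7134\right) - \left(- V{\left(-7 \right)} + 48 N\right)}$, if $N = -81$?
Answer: $i \sqrt{8490} \approx 92.141 i$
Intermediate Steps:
$V{\left(S \right)} = 0$
$\sqrt{\left(-19512 + 7134\right) - \left(- V{\left(-7 \right)} + 48 N\right)} = \sqrt{\left(-19512 + 7134\right) + \left(0 - -3888\right)} = \sqrt{-12378 + \left(0 + 3888\right)} = \sqrt{-12378 + 3888} = \sqrt{-8490} = i \sqrt{8490}$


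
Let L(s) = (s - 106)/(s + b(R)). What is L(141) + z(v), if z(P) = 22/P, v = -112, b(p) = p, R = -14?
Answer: 563/7112 ≈ 0.079162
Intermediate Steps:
L(s) = (-106 + s)/(-14 + s) (L(s) = (s - 106)/(s - 14) = (-106 + s)/(-14 + s))
L(141) + z(v) = (-106 + 141)/(-14 + 141) + 22/(-112) = 35/127 + 22*(-1/112) = (1/127)*35 - 11/56 = 35/127 - 11/56 = 563/7112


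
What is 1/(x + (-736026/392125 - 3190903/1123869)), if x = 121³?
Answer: 440697131625/780719772769073156 ≈ 5.6448e-7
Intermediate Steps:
x = 1771561
1/(x + (-736026/392125 - 3190903/1123869)) = 1/(1771561 + (-736026/392125 - 3190903/1123869)) = 1/(1771561 - 2078429643469/440697131625) = 1/(780719772769073156/440697131625) = 440697131625/780719772769073156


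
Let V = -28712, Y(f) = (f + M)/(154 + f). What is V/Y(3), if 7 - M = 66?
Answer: 563473/7 ≈ 80496.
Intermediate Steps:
M = -59 (M = 7 - 1*66 = 7 - 66 = -59)
Y(f) = (-59 + f)/(154 + f) (Y(f) = (f - 59)/(154 + f) = (-59 + f)/(154 + f))
V/Y(3) = -28712*(154 + 3)/(-59 + 3) = -28712/(-56/157) = -28712*(-157/56) = 563473/7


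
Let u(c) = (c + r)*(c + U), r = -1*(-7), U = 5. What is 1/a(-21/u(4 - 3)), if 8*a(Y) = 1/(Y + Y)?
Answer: -7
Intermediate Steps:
r = 7
u(c) = (5 + c)*(7 + c) (u(c) = (c + 7)*(c + 5) = (7 + c)*(5 + c) = (5 + c)*(7 + c))
a(Y) = 1/(16*Y) (a(Y) = 1/(8*(Y + Y)) = 1/(8*((2*Y))) = (1/(2*Y))/8 = 1/(16*Y))
1/a(-21/u(4 - 3)) = 1/(1/(16*((-21/(35 + (4 - 3)² + 12*(4 - 3)))))) = 1/(1/(16*((-21/(35 + 1² + 12*1))))) = 1/(1/(16*((-21/(35 + 1 + 12))))) = 1/(1/(16*((-21/48)))) = 1/(1/(16*((-21*1/48)))) = 1/(1/(16*(-7/16))) = 1/((1/16)*(-16/7)) = 1/(-⅐) = -7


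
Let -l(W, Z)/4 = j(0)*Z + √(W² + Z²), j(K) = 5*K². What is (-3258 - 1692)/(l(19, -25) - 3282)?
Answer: 4061475/2688937 - 4950*√986/2688937 ≈ 1.4526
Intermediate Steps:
l(W, Z) = -4*√(W² + Z²) (l(W, Z) = -4*((5*0²)*Z + √(W² + Z²)) = -4*((5*0)*Z + √(W² + Z²)) = -4*(0*Z + √(W² + Z²)) = -4*(0 + √(W² + Z²)) = -4*√(W² + Z²))
(-3258 - 1692)/(l(19, -25) - 3282) = (-3258 - 1692)/(-4*√(19² + (-25)²) - 3282) = -4950/(-4*√(361 + 625) - 3282) = -4950/(-4*√986 - 3282) = -4950/(-3282 - 4*√986)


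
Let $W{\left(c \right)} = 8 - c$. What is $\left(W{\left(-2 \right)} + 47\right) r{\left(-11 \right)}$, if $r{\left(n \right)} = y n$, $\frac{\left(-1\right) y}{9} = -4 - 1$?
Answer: $-28215$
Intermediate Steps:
$y = 45$ ($y = - 9 \left(-4 - 1\right) = \left(-9\right) \left(-5\right) = 45$)
$r{\left(n \right)} = 45 n$
$\left(W{\left(-2 \right)} + 47\right) r{\left(-11 \right)} = \left(\left(8 - -2\right) + 47\right) 45 \left(-11\right) = \left(\left(8 + 2\right) + 47\right) \left(-495\right) = \left(10 + 47\right) \left(-495\right) = 57 \left(-495\right) = -28215$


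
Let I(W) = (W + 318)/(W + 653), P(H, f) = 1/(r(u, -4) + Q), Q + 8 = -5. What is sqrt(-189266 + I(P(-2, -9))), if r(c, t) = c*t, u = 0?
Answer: 5*I*sqrt(136358504094)/4244 ≈ 435.05*I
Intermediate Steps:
Q = -13 (Q = -8 - 5 = -13)
P(H, f) = -1/13 (P(H, f) = 1/(0*(-4) - 13) = 1/(0 - 13) = 1/(-13) = -1/13)
I(W) = (318 + W)/(653 + W)
sqrt(-189266 + I(P(-2, -9))) = sqrt(-189266 + (318 - 1/13)/(653 - 1/13)) = sqrt(-189266 + (4133/13)/(8488/13)) = sqrt(-189266 + (13/8488)*(4133/13)) = sqrt(-189266 + 4133/8488) = sqrt(-1606485675/8488) = 5*I*sqrt(136358504094)/4244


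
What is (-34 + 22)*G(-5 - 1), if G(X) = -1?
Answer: 12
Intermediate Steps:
(-34 + 22)*G(-5 - 1) = (-34 + 22)*(-1) = -12*(-1) = 12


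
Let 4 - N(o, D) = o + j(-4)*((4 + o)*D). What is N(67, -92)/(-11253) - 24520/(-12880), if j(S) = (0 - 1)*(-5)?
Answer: -3598145/3623466 ≈ -0.99301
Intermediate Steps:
j(S) = 5 (j(S) = -1*(-5) = 5)
N(o, D) = 4 - o - 5*D*(4 + o) (N(o, D) = 4 - (o + 5*((4 + o)*D)) = 4 - (o + 5*(D*(4 + o))) = 4 - (o + 5*D*(4 + o)) = 4 + (-o - 5*D*(4 + o)) = 4 - o - 5*D*(4 + o))
N(67, -92)/(-11253) - 24520/(-12880) = (4 - 1*67 - 20*(-92) - 5*(-92)*67)/(-11253) - 24520/(-12880) = (4 - 67 + 1840 + 30820)*(-1/11253) - 24520*(-1/12880) = 32597*(-1/11253) + 613/322 = -32597/11253 + 613/322 = -3598145/3623466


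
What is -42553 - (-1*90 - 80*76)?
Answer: -36383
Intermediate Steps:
-42553 - (-1*90 - 80*76) = -42553 - (-90 - 6080) = -42553 - 1*(-6170) = -42553 + 6170 = -36383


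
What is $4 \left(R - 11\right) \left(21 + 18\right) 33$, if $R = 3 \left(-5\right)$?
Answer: $-133848$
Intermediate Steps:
$R = -15$
$4 \left(R - 11\right) \left(21 + 18\right) 33 = 4 \left(-15 - 11\right) \left(21 + 18\right) 33 = 4 \left(\left(-26\right) 39\right) 33 = 4 \left(-1014\right) 33 = \left(-4056\right) 33 = -133848$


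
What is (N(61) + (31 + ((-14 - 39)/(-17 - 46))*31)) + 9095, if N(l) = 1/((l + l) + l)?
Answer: 35171462/3843 ≈ 9152.1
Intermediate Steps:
N(l) = 1/(3*l) (N(l) = 1/(2*l + l) = 1/(3*l))
(N(61) + (31 + ((-14 - 39)/(-17 - 46))*31)) + 9095 = ((1/3)/61 + (31 + ((-14 - 39)/(-17 - 46))*31)) + 9095 = ((1/3)*(1/61) + (31 - 53/(-63)*31)) + 9095 = (1/183 + (31 - 53*(-1/63)*31)) + 9095 = (1/183 + (31 + (53/63)*31)) + 9095 = (1/183 + (31 + 1643/63)) + 9095 = (1/183 + 3596/63) + 9095 = 219377/3843 + 9095 = 35171462/3843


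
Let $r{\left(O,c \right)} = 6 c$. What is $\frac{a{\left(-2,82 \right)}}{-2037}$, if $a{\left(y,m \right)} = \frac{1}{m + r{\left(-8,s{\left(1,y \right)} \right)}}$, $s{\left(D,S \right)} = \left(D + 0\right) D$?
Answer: $- \frac{1}{179256} \approx -5.5786 \cdot 10^{-6}$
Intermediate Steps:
$s{\left(D,S \right)} = D^{2}$ ($s{\left(D,S \right)} = D D = D^{2}$)
$a{\left(y,m \right)} = \frac{1}{6 + m}$ ($a{\left(y,m \right)} = \frac{1}{m + 6 \cdot 1^{2}} = \frac{1}{m + 6 \cdot 1} = \frac{1}{m + 6} = \frac{1}{6 + m}$)
$\frac{a{\left(-2,82 \right)}}{-2037} = \frac{1}{\left(6 + 82\right) \left(-2037\right)} = \frac{1}{88} \left(- \frac{1}{2037}\right) = - \frac{1}{179256}$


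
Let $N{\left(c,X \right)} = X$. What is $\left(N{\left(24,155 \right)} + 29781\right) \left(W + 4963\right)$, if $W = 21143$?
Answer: $781509216$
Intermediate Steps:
$\left(N{\left(24,155 \right)} + 29781\right) \left(W + 4963\right) = \left(155 + 29781\right) \left(21143 + 4963\right) = 29936 \cdot 26106 = 781509216$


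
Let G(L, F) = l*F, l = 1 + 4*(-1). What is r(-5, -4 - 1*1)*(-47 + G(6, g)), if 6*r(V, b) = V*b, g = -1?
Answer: -550/3 ≈ -183.33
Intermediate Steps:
l = -3 (l = 1 - 4 = -3)
r(V, b) = V*b/6 (r(V, b) = (V*b)/6 = V*b/6)
G(L, F) = -3*F
r(-5, -4 - 1*1)*(-47 + G(6, g)) = ((⅙)*(-5)*(-4 - 1*1))*(-47 - 3*(-1)) = ((⅙)*(-5)*(-4 - 1))*(-47 + 3) = ((⅙)*(-5)*(-5))*(-44) = (25/6)*(-44) = -550/3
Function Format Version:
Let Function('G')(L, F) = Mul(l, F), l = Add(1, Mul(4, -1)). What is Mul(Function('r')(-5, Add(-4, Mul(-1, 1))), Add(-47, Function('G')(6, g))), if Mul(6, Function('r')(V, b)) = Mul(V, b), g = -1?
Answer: Rational(-550, 3) ≈ -183.33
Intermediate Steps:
l = -3 (l = Add(1, -4) = -3)
Function('r')(V, b) = Mul(Rational(1, 6), V, b) (Function('r')(V, b) = Mul(Rational(1, 6), Mul(V, b)) = Mul(Rational(1, 6), V, b))
Function('G')(L, F) = Mul(-3, F)
Mul(Function('r')(-5, Add(-4, Mul(-1, 1))), Add(-47, Function('G')(6, g))) = Mul(Mul(Rational(1, 6), -5, Add(-4, Mul(-1, 1))), Add(-47, Mul(-3, -1))) = Mul(Mul(Rational(1, 6), -5, Add(-4, -1)), Add(-47, 3)) = Mul(Mul(Rational(1, 6), -5, -5), -44) = Mul(Rational(25, 6), -44) = Rational(-550, 3)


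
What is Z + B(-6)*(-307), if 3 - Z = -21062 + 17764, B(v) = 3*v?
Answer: 8827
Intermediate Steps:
Z = 3301 (Z = 3 - (-21062 + 17764) = 3 - 1*(-3298) = 3 + 3298 = 3301)
Z + B(-6)*(-307) = 3301 + (3*(-6))*(-307) = 3301 - 18*(-307) = 3301 + 5526 = 8827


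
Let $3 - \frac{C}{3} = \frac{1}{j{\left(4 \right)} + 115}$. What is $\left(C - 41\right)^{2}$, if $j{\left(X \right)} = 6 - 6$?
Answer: $\frac{13564489}{13225} \approx 1025.7$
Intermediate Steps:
$j{\left(X \right)} = 0$ ($j{\left(X \right)} = 6 - 6 = 0$)
$C = \frac{1032}{115}$ ($C = 9 - \frac{3}{0 + 115} = 9 - \frac{3}{115} = \frac{1032}{115} \approx 8.9739$)
$\left(C - 41\right)^{2} = \left(\frac{1032}{115} - 41\right)^{2} = \left(- \frac{3683}{115}\right)^{2} = \frac{13564489}{13225}$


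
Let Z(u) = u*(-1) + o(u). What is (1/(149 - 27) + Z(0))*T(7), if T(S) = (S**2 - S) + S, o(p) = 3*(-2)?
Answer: -35819/122 ≈ -293.60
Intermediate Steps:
o(p) = -6
T(S) = S**2
Z(u) = -6 - u (Z(u) = u*(-1) - 6 = -u - 6 = -6 - u)
(1/(149 - 27) + Z(0))*T(7) = (1/(149 - 27) + (-6 - 1*0))*7**2 = (1/122 + (-6 + 0))*49 = (1/122 - 6)*49 = -731/122*49 = -35819/122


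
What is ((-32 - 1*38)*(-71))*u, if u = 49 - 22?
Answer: 134190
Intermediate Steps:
u = 27
((-32 - 1*38)*(-71))*u = ((-32 - 1*38)*(-71))*27 = ((-32 - 38)*(-71))*27 = -70*(-71)*27 = 4970*27 = 134190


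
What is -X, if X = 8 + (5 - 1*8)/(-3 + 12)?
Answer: -23/3 ≈ -7.6667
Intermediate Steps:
X = 23/3 (X = 8 + (5 - 8)/9 = 8 + (⅑)*(-3) = 8 - ⅓ = 23/3 ≈ 7.6667)
-X = -1*23/3 = -23/3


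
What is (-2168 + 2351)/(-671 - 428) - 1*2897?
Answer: -3183986/1099 ≈ -2897.2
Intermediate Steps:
(-2168 + 2351)/(-671 - 428) - 1*2897 = 183/(-1099) - 2897 = 183*(-1/1099) - 2897 = -183/1099 - 2897 = -3183986/1099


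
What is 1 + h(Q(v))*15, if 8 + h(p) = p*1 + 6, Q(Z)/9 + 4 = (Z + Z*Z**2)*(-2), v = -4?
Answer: 17791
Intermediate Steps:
Q(Z) = -36 - 18*Z - 18*Z**3 (Q(Z) = -36 + 9*((Z + Z*Z**2)*(-2)) = -36 + 9*((Z + Z**3)*(-2)) = -36 + 9*(-2*Z - 2*Z**3) = -36 + (-18*Z - 18*Z**3) = -36 - 18*Z - 18*Z**3)
h(p) = -2 + p (h(p) = -8 + (p*1 + 6) = -8 + (p + 6) = -8 + (6 + p) = -2 + p)
1 + h(Q(v))*15 = 1 + (-2 + (-36 - 18*(-4) - 18*(-4)**3))*15 = 1 + (-2 + (-36 + 72 - 18*(-64)))*15 = 1 + (-2 + (-36 + 72 + 1152))*15 = 1 + (-2 + 1188)*15 = 1 + 1186*15 = 1 + 17790 = 17791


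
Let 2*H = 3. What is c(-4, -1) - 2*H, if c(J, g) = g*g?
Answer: -2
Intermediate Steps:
c(J, g) = g²
H = 3/2 (H = (½)*3 = 3/2 ≈ 1.5000)
c(-4, -1) - 2*H = (-1)² - 2*3/2 = 1 - 3 = -2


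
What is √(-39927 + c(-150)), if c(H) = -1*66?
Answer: I*√39993 ≈ 199.98*I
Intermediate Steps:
c(H) = -66
√(-39927 + c(-150)) = √(-39927 - 66) = √(-39993) = I*√39993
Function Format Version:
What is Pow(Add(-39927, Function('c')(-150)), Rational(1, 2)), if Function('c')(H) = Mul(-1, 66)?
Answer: Mul(I, Pow(39993, Rational(1, 2))) ≈ Mul(199.98, I)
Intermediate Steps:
Function('c')(H) = -66
Pow(Add(-39927, Function('c')(-150)), Rational(1, 2)) = Pow(Add(-39927, -66), Rational(1, 2)) = Pow(-39993, Rational(1, 2)) = Mul(I, Pow(39993, Rational(1, 2)))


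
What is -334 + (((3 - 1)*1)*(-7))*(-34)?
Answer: 142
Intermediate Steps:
-334 + (((3 - 1)*1)*(-7))*(-34) = -334 + ((2*1)*(-7))*(-34) = -334 + (2*(-7))*(-34) = -334 - 14*(-34) = -334 + 476 = 142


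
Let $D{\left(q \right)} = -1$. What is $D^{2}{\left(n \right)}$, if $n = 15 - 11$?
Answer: $1$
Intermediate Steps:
$n = 4$ ($n = 15 - 11 = 4$)
$D^{2}{\left(n \right)} = \left(-1\right)^{2} = 1$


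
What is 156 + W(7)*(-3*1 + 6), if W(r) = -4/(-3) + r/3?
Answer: 167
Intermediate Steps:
W(r) = 4/3 + r/3 (W(r) = -4*(-⅓) + r*(⅓) = 4/3 + r/3)
156 + W(7)*(-3*1 + 6) = 156 + (4/3 + (⅓)*7)*(-3*1 + 6) = 156 + (4/3 + 7/3)*(-3 + 6) = 156 + (11/3)*3 = 156 + 11 = 167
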